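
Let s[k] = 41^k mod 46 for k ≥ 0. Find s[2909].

3

Computing terms: s[0] = 1,  s[1] = 41,  s[2] = 25,  s[3] = 13,  s[4] = 27,  s[5] = 3,  s[6] = 31,  s[7] = 29,  s[8] = 39,  s[9] = 35,  s[10] = 9,  s[11] = 1.
The sequence repeats with period 11.
So s[2909] = s[0 + ((2909-0) mod 11)] = s[5] = 3.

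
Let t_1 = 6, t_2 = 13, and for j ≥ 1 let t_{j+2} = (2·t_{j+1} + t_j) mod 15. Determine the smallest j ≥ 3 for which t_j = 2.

t_1 = 6,  t_2 = 13,  t_3 = 2,  t_4 = 2,  t_5 = 6,  t_6 = 14,  t_7 = 4,  t_8 = 7,  t_9 = 3,  t_{10} = 13,  t_{11} = 14,  t_{12} = 11,  t_{13} = 6,  t_{14} = 8,  t_{15} = 7,  t_{16} = 7,  t_{17} = 6,  t_{18} = 4,  t_{19} = 14,  t_{20} = 2,  t_{21} = 3,  t_{22} = 8,  t_{23} = 4,  t_{24} = 1,  t_{25} = 6,  t_{26} = 13.
The sequence repeats with period 24.
The value 2 first appears (with j ≥ 3) at t_3.

3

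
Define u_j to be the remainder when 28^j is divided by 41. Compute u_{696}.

18

u_1 = 28,  u_2 = 5,  u_3 = 17,  u_4 = 25,  u_5 = 3,  u_6 = 2,  u_7 = 15,  u_8 = 10,  u_9 = 34,  u_{10} = 9,  u_{11} = 6,  u_{12} = 4,  u_{13} = 30,  u_{14} = 20,  u_{15} = 27,  u_{16} = 18,  u_{17} = 12,  u_{18} = 8,  u_{19} = 19,  u_{20} = 40,  u_{21} = 13,  u_{22} = 36,  u_{23} = 24,  u_{24} = 16,  u_{25} = 38,  u_{26} = 39,  u_{27} = 26,  u_{28} = 31,  u_{29} = 7,  u_{30} = 32,  u_{31} = 35,  u_{32} = 37,  u_{33} = 11,  u_{34} = 21,  u_{35} = 14,  u_{36} = 23,  u_{37} = 29,  u_{38} = 33,  u_{39} = 22,  u_{40} = 1,  u_{41} = 28.
The sequence repeats with period 40.
(696 - 1) mod 40 = 15, so u_{696} = u_{16} = 18.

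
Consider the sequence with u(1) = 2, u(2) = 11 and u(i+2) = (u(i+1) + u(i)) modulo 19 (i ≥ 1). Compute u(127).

2

u(1) = 2,  u(2) = 11,  u(3) = 13,  u(4) = 5,  u(5) = 18,  u(6) = 4,  u(7) = 3,  u(8) = 7,  u(9) = 10,  u(10) = 17,  u(11) = 8,  u(12) = 6,  u(13) = 14,  u(14) = 1,  u(15) = 15,  u(16) = 16,  u(17) = 12,  u(18) = 9,  u(19) = 2,  u(20) = 11.
The sequence repeats with period 18.
(127 - 1) mod 18 = 0, so u(127) = u(1) = 2.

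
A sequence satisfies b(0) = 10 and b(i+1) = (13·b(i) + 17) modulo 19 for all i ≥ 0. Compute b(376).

b(0) = 10; b(1) = 14; b(2) = 9; b(3) = 1; b(4) = 11; b(5) = 8; b(6) = 7; b(7) = 13; b(8) = 15; b(9) = 3; b(10) = 18; b(11) = 4; b(12) = 12; b(13) = 2; b(14) = 5; b(15) = 6; b(16) = 0; b(17) = 17; b(18) = 10.
Since b(18) = b(0) = 10, the sequence is periodic with period 18.
So b(376) = b(0 + ((376-0) mod 18)) = b(16) = 0.

0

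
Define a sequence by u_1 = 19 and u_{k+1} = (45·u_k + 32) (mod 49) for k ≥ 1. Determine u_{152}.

Computing terms: u_1 = 19,  u_2 = 5,  u_3 = 12,  u_4 = 33,  u_5 = 47,  u_6 = 40,  u_7 = 19.
Since u_7 = u_1 = 19, the sequence is periodic with period 6.
So u_{152} = u_{1 + ((152-1) mod 6)} = u_2 = 5.

5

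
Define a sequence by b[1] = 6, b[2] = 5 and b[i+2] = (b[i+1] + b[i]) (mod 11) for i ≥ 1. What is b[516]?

Listing terms: b[1] = 6; b[2] = 5; b[3] = 0; b[4] = 5; b[5] = 5; b[6] = 10; b[7] = 4; b[8] = 3; b[9] = 7; b[10] = 10; b[11] = 6; b[12] = 5.
Since (b[11], b[12]) = (b[1], b[2]) = (6, 5) (two consecutive terms determine the rest), the sequence is periodic with period 10.
So b[516] = b[1 + ((516-1) mod 10)] = b[6] = 10.

10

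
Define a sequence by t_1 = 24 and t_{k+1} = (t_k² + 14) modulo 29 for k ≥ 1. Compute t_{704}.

We have t_1 = 24, t_2 = 10, t_3 = 27, t_4 = 18, t_5 = 19, t_6 = 27.
Since t_6 = t_3 = 27, the sequence is eventually periodic: after a pre-period of length 2 it cycles with period 3.
For k ≥ 3, t_k depends only on (k - 3) mod 3. (704 - 3) mod 3 = 2, so t_{704} = t_5 = 19.

19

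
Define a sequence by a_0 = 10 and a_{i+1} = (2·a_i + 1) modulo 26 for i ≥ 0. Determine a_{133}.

21

We have a_0 = 10; a_1 = 21; a_2 = 17; a_3 = 9; a_4 = 19; a_5 = 13; a_6 = 1; a_7 = 3; a_8 = 7; a_9 = 15; a_{10} = 5; a_{11} = 11; a_{12} = 23; a_{13} = 21.
Since a_{13} = a_1 = 21, the sequence is eventually periodic: after a pre-period of length 1 it cycles with period 12.
For i ≥ 1, a_i depends only on (i - 1) mod 12. (133 - 1) mod 12 = 0, so a_{133} = a_1 = 21.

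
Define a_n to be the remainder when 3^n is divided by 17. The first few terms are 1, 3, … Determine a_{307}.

10

a_0 = 1,  a_1 = 3,  a_2 = 9,  a_3 = 10,  a_4 = 13,  a_5 = 5,  a_6 = 15,  a_7 = 11,  a_8 = 16,  a_9 = 14,  a_{10} = 8,  a_{11} = 7,  a_{12} = 4,  a_{13} = 12,  a_{14} = 2,  a_{15} = 6,  a_{16} = 1.
The sequence repeats with period 16.
So a_{307} = a_{0 + ((307-0) mod 16)} = a_3 = 10.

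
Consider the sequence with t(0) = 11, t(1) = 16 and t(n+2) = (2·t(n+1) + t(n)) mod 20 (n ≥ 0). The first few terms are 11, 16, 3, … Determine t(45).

8

We have t(0) = 11,  t(1) = 16,  t(2) = 3,  t(3) = 2,  t(4) = 7,  t(5) = 16,  t(6) = 19,  t(7) = 14,  t(8) = 7,  t(9) = 8,  t(10) = 3,  t(11) = 14,  t(12) = 11,  t(13) = 16.
The sequence repeats with period 12.
(45 - 0) mod 12 = 9, so t(45) = t(9) = 8.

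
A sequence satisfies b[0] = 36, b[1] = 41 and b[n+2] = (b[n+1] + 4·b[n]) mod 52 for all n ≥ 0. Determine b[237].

41

We have b[0] = 36; b[1] = 41; b[2] = 29; b[3] = 37; b[4] = 49; b[5] = 41; b[6] = 29.
Since (b[5], b[6]) = (b[1], b[2]) = (41, 29) (two consecutive terms determine the rest), the sequence is eventually periodic: after a pre-period of length 1 it cycles with period 4.
For n ≥ 1, b[n] depends only on (n - 1) mod 4. (237 - 1) mod 4 = 0, so b[237] = b[1] = 41.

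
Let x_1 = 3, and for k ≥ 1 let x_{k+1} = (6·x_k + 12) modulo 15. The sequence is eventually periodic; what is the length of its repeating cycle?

5

We have x_1 = 3,  x_2 = 0,  x_3 = 12,  x_4 = 9,  x_5 = 6,  x_6 = 3.
The sequence repeats with period 5.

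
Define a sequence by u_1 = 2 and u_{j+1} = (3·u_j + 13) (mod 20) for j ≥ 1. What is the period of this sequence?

Computing terms: u_1 = 2; u_2 = 19; u_3 = 10; u_4 = 3; u_5 = 2.
Since u_5 = u_1 = 2, the sequence is periodic with period 4.

4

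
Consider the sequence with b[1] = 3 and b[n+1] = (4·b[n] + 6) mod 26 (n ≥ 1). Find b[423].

0

We have b[1] = 3,  b[2] = 18,  b[3] = 0,  b[4] = 6,  b[5] = 4,  b[6] = 22,  b[7] = 16,  b[8] = 18.
Since b[8] = b[2] = 18, the sequence is eventually periodic: after a pre-period of length 1 it cycles with period 6.
For n ≥ 2, b[n] depends only on (n - 2) mod 6. (423 - 2) mod 6 = 1, so b[423] = b[3] = 0.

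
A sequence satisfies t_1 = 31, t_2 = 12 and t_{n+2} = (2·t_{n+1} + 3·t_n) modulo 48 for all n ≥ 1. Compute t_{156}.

Computing terms: t_1 = 31; t_2 = 12; t_3 = 21; t_4 = 30; t_5 = 27; t_6 = 0; t_7 = 33; t_8 = 18; t_9 = 39; t_{10} = 36; t_{11} = 45; t_{12} = 6; t_{13} = 3; t_{14} = 24; t_{15} = 9; t_{16} = 42; t_{17} = 15; t_{18} = 12; t_{19} = 21.
Since (t_{18}, t_{19}) = (t_2, t_3) = (12, 21) (two consecutive terms determine the rest), the sequence is eventually periodic: after a pre-period of length 1 it cycles with period 16.
For n ≥ 2, t_n depends only on (n - 2) mod 16. (156 - 2) mod 16 = 10, so t_{156} = t_{12} = 6.

6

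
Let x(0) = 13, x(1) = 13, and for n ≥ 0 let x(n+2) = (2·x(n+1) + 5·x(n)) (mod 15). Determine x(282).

x(0) = 13,  x(1) = 13,  x(2) = 1,  x(3) = 7,  x(4) = 4,  x(5) = 13,  x(6) = 1.
Since (x(5), x(6)) = (x(1), x(2)) = (13, 1) (two consecutive terms determine the rest), the sequence is eventually periodic: after a pre-period of length 1 it cycles with period 4.
For n ≥ 1, x(n) depends only on (n - 1) mod 4. (282 - 1) mod 4 = 1, so x(282) = x(2) = 1.

1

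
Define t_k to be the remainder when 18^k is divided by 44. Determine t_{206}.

t_1 = 18, t_2 = 16, t_3 = 24, t_4 = 36, t_5 = 32, t_6 = 4, t_7 = 28, t_8 = 20, t_9 = 8, t_{10} = 12, t_{11} = 40, t_{12} = 16.
Since t_{12} = t_2 = 16, the sequence is eventually periodic: after a pre-period of length 1 it cycles with period 10.
For k ≥ 2, t_k depends only on (k - 2) mod 10. (206 - 2) mod 10 = 4, so t_{206} = t_6 = 4.

4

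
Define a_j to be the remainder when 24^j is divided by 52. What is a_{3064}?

16

We have a_1 = 24,  a_2 = 4,  a_3 = 44,  a_4 = 16,  a_5 = 20,  a_6 = 12,  a_7 = 28,  a_8 = 48,  a_9 = 8,  a_{10} = 36,  a_{11} = 32,  a_{12} = 40,  a_{13} = 24.
The sequence repeats with period 12.
So a_{3064} = a_{1 + ((3064-1) mod 12)} = a_4 = 16.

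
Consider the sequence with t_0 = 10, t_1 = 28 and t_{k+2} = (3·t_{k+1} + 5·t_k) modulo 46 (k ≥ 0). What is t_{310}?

Computing terms: t_0 = 10,  t_1 = 28,  t_2 = 42,  t_3 = 36,  t_4 = 42,  t_5 = 30,  t_6 = 24,  t_7 = 38,  t_8 = 4,  t_9 = 18,  t_{10} = 28,  t_{11} = 36,  t_{12} = 18,  t_{13} = 4,  t_{14} = 10,  t_{15} = 4,  t_{16} = 16,  t_{17} = 22,  t_{18} = 8,  t_{19} = 42,  t_{20} = 28,  t_{21} = 18,  t_{22} = 10,  t_{23} = 28.
The sequence repeats with period 22.
(310 - 0) mod 22 = 2, so t_{310} = t_2 = 42.

42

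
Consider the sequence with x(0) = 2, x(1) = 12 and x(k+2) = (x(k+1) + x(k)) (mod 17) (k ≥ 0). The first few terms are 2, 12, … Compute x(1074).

Listing terms: x(0) = 2,  x(1) = 12,  x(2) = 14,  x(3) = 9,  x(4) = 6,  x(5) = 15,  x(6) = 4,  x(7) = 2,  x(8) = 6,  x(9) = 8,  x(10) = 14,  x(11) = 5,  x(12) = 2,  x(13) = 7,  x(14) = 9,  x(15) = 16,  x(16) = 8,  x(17) = 7,  x(18) = 15,  x(19) = 5,  x(20) = 3,  x(21) = 8,  x(22) = 11,  x(23) = 2,  x(24) = 13,  x(25) = 15,  x(26) = 11,  x(27) = 9,  x(28) = 3,  x(29) = 12,  x(30) = 15,  x(31) = 10,  x(32) = 8,  x(33) = 1,  x(34) = 9,  x(35) = 10,  x(36) = 2,  x(37) = 12.
The sequence repeats with period 36.
(1074 - 0) mod 36 = 30, so x(1074) = x(30) = 15.

15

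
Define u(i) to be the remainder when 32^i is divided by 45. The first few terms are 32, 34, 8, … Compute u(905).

u(1) = 32, u(2) = 34, u(3) = 8, u(4) = 31, u(5) = 2, u(6) = 19, u(7) = 23, u(8) = 16, u(9) = 17, u(10) = 4, u(11) = 38, u(12) = 1, u(13) = 32.
The sequence repeats with period 12.
(905 - 1) mod 12 = 4, so u(905) = u(5) = 2.

2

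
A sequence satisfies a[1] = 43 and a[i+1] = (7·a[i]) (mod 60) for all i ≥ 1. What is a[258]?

1

We have a[1] = 43,  a[2] = 1,  a[3] = 7,  a[4] = 49,  a[5] = 43.
Since a[5] = a[1] = 43, the sequence is periodic with period 4.
So a[258] = a[1 + ((258-1) mod 4)] = a[2] = 1.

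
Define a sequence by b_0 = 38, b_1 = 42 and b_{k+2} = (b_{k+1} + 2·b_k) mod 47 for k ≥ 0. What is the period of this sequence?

46

b_0 = 38; b_1 = 42; b_2 = 24; b_3 = 14; b_4 = 15; b_5 = 43; b_6 = 26; b_7 = 18; b_8 = 23; b_9 = 12; b_{10} = 11; b_{11} = 35; b_{12} = 10; b_{13} = 33; b_{14} = 6; b_{15} = 25; b_{16} = 37; b_{17} = 40; b_{18} = 20; b_{19} = 6; b_{20} = 46; b_{21} = 11; b_{22} = 9; b_{23} = 31; b_{24} = 2; b_{25} = 17; b_{26} = 21; b_{27} = 8; b_{28} = 3; b_{29} = 19; b_{30} = 25; b_{31} = 16; b_{32} = 19; b_{33} = 4; b_{34} = 42; b_{35} = 3; b_{36} = 40; b_{37} = 46; b_{38} = 32; b_{39} = 30; b_{40} = 0; b_{41} = 13; b_{42} = 13; b_{43} = 39; b_{44} = 18; b_{45} = 2; b_{46} = 38; b_{47} = 42.
Since (b_{46}, b_{47}) = (b_0, b_1) = (38, 42) (two consecutive terms determine the rest), the sequence is periodic with period 46.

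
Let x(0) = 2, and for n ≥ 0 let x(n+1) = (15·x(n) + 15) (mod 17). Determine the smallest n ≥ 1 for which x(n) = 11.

Computing terms: x(0) = 2; x(1) = 11; x(2) = 10; x(3) = 12; x(4) = 8; x(5) = 16; x(6) = 0; x(7) = 15; x(8) = 2.
The sequence repeats with period 8.
The value 11 first appears (with n ≥ 1) at x(1).

1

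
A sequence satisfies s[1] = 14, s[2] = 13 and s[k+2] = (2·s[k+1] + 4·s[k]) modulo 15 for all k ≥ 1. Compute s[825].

5

We have s[1] = 14; s[2] = 13; s[3] = 7; s[4] = 6; s[5] = 10; s[6] = 14; s[7] = 8; s[8] = 12; s[9] = 11; s[10] = 10; s[11] = 4; s[12] = 3; s[13] = 7; s[14] = 11; s[15] = 5; s[16] = 9; s[17] = 8; s[18] = 7; s[19] = 1; s[20] = 0; s[21] = 4; s[22] = 8; s[23] = 2; s[24] = 6; s[25] = 5; s[26] = 4; s[27] = 13; s[28] = 12; s[29] = 1; s[30] = 5; s[31] = 14; s[32] = 3; s[33] = 2; s[34] = 1; s[35] = 10; s[36] = 9; s[37] = 13; s[38] = 2; s[39] = 11; s[40] = 0; s[41] = 14; s[42] = 13.
Since (s[41], s[42]) = (s[1], s[2]) = (14, 13) (two consecutive terms determine the rest), the sequence is periodic with period 40.
(825 - 1) mod 40 = 24, so s[825] = s[25] = 5.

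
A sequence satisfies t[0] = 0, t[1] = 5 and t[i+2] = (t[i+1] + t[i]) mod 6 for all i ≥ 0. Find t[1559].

5

Computing terms: t[0] = 0; t[1] = 5; t[2] = 5; t[3] = 4; t[4] = 3; t[5] = 1; t[6] = 4; t[7] = 5; t[8] = 3; t[9] = 2; t[10] = 5; t[11] = 1; t[12] = 0; t[13] = 1; t[14] = 1; t[15] = 2; t[16] = 3; t[17] = 5; t[18] = 2; t[19] = 1; t[20] = 3; t[21] = 4; t[22] = 1; t[23] = 5; t[24] = 0; t[25] = 5.
Since (t[24], t[25]) = (t[0], t[1]) = (0, 5) (two consecutive terms determine the rest), the sequence is periodic with period 24.
(1559 - 0) mod 24 = 23, so t[1559] = t[23] = 5.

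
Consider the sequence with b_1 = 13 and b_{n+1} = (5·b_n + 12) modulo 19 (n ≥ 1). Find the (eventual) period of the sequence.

Listing terms: b_1 = 13; b_2 = 1; b_3 = 17; b_4 = 2; b_5 = 3; b_6 = 8; b_7 = 14; b_8 = 6; b_9 = 4; b_{10} = 13.
The sequence repeats with period 9.

9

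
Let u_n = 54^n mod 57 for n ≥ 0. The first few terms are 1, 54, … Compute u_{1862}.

6

Listing terms: u_0 = 1,  u_1 = 54,  u_2 = 9,  u_3 = 30,  u_4 = 24,  u_5 = 42,  u_6 = 45,  u_7 = 36,  u_8 = 6,  u_9 = 39,  u_{10} = 54.
Since u_{10} = u_1 = 54, the sequence is eventually periodic: after a pre-period of length 1 it cycles with period 9.
For n ≥ 1, u_n depends only on (n - 1) mod 9. (1862 - 1) mod 9 = 7, so u_{1862} = u_8 = 6.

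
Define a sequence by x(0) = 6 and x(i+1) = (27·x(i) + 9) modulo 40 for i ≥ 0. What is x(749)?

11

We have x(0) = 6,  x(1) = 11,  x(2) = 26,  x(3) = 31,  x(4) = 6.
The sequence repeats with period 4.
So x(749) = x(0 + ((749-0) mod 4)) = x(1) = 11.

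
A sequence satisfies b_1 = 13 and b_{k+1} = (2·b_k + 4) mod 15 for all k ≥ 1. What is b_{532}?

b_1 = 13,  b_2 = 0,  b_3 = 4,  b_4 = 12,  b_5 = 13.
Since b_5 = b_1 = 13, the sequence is periodic with period 4.
So b_{532} = b_{1 + ((532-1) mod 4)} = b_4 = 12.

12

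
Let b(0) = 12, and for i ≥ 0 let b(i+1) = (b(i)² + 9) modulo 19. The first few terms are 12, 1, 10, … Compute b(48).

7

Computing terms: b(0) = 12; b(1) = 1; b(2) = 10; b(3) = 14; b(4) = 15; b(5) = 6; b(6) = 7; b(7) = 1.
Since b(7) = b(1) = 1, the sequence is eventually periodic: after a pre-period of length 1 it cycles with period 6.
For i ≥ 1, b(i) depends only on (i - 1) mod 6. (48 - 1) mod 6 = 5, so b(48) = b(6) = 7.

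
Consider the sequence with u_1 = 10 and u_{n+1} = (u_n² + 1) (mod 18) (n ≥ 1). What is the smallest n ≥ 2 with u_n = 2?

5

Listing terms: u_1 = 10; u_2 = 11; u_3 = 14; u_4 = 17; u_5 = 2; u_6 = 5; u_7 = 8; u_8 = 11.
Since u_8 = u_2 = 11, the sequence is eventually periodic: after a pre-period of length 1 it cycles with period 6.
The value 2 first appears (with n ≥ 2) at u_5.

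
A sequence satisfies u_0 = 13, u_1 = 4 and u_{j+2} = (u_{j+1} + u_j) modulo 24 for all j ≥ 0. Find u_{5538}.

We have u_0 = 13,  u_1 = 4,  u_2 = 17,  u_3 = 21,  u_4 = 14,  u_5 = 11,  u_6 = 1,  u_7 = 12,  u_8 = 13,  u_9 = 1,  u_{10} = 14,  u_{11} = 15,  u_{12} = 5,  u_{13} = 20,  u_{14} = 1,  u_{15} = 21,  u_{16} = 22,  u_{17} = 19,  u_{18} = 17,  u_{19} = 12,  u_{20} = 5,  u_{21} = 17,  u_{22} = 22,  u_{23} = 15,  u_{24} = 13,  u_{25} = 4.
Since (u_{24}, u_{25}) = (u_0, u_1) = (13, 4) (two consecutive terms determine the rest), the sequence is periodic with period 24.
So u_{5538} = u_{0 + ((5538-0) mod 24)} = u_{18} = 17.

17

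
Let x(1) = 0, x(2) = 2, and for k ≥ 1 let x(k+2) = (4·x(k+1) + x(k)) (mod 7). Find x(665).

0

x(1) = 0; x(2) = 2; x(3) = 1; x(4) = 6; x(5) = 4; x(6) = 1; x(7) = 1; x(8) = 5; x(9) = 0; x(10) = 5; x(11) = 6; x(12) = 1; x(13) = 3; x(14) = 6; x(15) = 6; x(16) = 2; x(17) = 0; x(18) = 2.
Since (x(17), x(18)) = (x(1), x(2)) = (0, 2) (two consecutive terms determine the rest), the sequence is periodic with period 16.
(665 - 1) mod 16 = 8, so x(665) = x(9) = 0.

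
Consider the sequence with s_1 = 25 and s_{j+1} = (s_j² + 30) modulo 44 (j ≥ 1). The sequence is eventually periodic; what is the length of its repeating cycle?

3

Computing terms: s_1 = 25; s_2 = 39; s_3 = 11; s_4 = 19; s_5 = 39.
Since s_5 = s_2 = 39, the sequence is eventually periodic: after a pre-period of length 1 it cycles with period 3.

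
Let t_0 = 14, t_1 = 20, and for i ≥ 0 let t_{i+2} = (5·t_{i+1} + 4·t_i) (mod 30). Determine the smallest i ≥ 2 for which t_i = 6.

2

We have t_0 = 14, t_1 = 20, t_2 = 6, t_3 = 20, t_4 = 4, t_5 = 10, t_6 = 6, t_7 = 10, t_8 = 14, t_9 = 20.
The sequence repeats with period 8.
The value 6 first appears (with i ≥ 2) at t_2.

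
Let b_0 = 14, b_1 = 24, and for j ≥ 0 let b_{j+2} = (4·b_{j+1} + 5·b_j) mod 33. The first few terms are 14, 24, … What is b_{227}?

b_0 = 14, b_1 = 24, b_2 = 1, b_3 = 25, b_4 = 6, b_5 = 17, b_6 = 32, b_7 = 15, b_8 = 22, b_9 = 31, b_{10} = 3, b_{11} = 2, b_{12} = 23, b_{13} = 3, b_{14} = 28, b_{15} = 28, b_{16} = 21, b_{17} = 26, b_{18} = 11, b_{19} = 9, b_{20} = 25, b_{21} = 13, b_{22} = 12, b_{23} = 14, b_{24} = 17, b_{25} = 6, b_{26} = 10, b_{27} = 4, b_{28} = 0, b_{29} = 20, b_{30} = 14, b_{31} = 24.
The sequence repeats with period 30.
So b_{227} = b_{0 + ((227-0) mod 30)} = b_{17} = 26.

26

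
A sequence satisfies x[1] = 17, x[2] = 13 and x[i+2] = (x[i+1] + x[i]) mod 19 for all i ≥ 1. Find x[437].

16

We have x[1] = 17; x[2] = 13; x[3] = 11; x[4] = 5; x[5] = 16; x[6] = 2; x[7] = 18; x[8] = 1; x[9] = 0; x[10] = 1; x[11] = 1; x[12] = 2; x[13] = 3; x[14] = 5; x[15] = 8; x[16] = 13; x[17] = 2; x[18] = 15; x[19] = 17; x[20] = 13.
Since (x[19], x[20]) = (x[1], x[2]) = (17, 13) (two consecutive terms determine the rest), the sequence is periodic with period 18.
So x[437] = x[1 + ((437-1) mod 18)] = x[5] = 16.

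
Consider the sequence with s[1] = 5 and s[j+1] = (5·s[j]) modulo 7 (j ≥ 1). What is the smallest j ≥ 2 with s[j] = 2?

We have s[1] = 5; s[2] = 4; s[3] = 6; s[4] = 2; s[5] = 3; s[6] = 1; s[7] = 5.
Since s[7] = s[1] = 5, the sequence is periodic with period 6.
The value 2 first appears (with j ≥ 2) at s[4].

4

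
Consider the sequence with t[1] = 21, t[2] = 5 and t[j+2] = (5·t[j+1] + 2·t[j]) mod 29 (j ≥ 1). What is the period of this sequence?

28

t[1] = 21,  t[2] = 5,  t[3] = 9,  t[4] = 26,  t[5] = 3,  t[6] = 9,  t[7] = 22,  t[8] = 12,  t[9] = 17,  t[10] = 22,  t[11] = 28,  t[12] = 10,  t[13] = 19,  t[14] = 28,  t[15] = 4,  t[16] = 18,  t[17] = 11,  t[18] = 4,  t[19] = 13,  t[20] = 15,  t[21] = 14,  t[22] = 13,  t[23] = 6,  t[24] = 27,  t[25] = 2,  t[26] = 6,  t[27] = 5,  t[28] = 8,  t[29] = 21,  t[30] = 5.
The sequence repeats with period 28.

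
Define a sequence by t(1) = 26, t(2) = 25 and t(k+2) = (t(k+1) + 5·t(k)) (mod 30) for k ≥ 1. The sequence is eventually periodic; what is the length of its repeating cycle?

6

We have t(1) = 26,  t(2) = 25,  t(3) = 5,  t(4) = 10,  t(5) = 5,  t(6) = 25,  t(7) = 20,  t(8) = 25,  t(9) = 5.
Since (t(8), t(9)) = (t(2), t(3)) = (25, 5) (two consecutive terms determine the rest), the sequence is eventually periodic: after a pre-period of length 1 it cycles with period 6.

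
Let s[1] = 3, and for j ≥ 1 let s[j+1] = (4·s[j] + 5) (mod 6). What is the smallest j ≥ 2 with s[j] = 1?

Computing terms: s[1] = 3; s[2] = 5; s[3] = 1; s[4] = 3.
The sequence repeats with period 3.
The value 1 first appears (with j ≥ 2) at s[3].

3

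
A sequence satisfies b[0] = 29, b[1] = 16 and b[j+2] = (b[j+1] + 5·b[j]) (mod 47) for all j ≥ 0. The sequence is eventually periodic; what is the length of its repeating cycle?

We have b[0] = 29; b[1] = 16; b[2] = 20; b[3] = 6; b[4] = 12; b[5] = 42; b[6] = 8; b[7] = 30; b[8] = 23; b[9] = 32; b[10] = 6; b[11] = 25; b[12] = 8; b[13] = 39; b[14] = 32; b[15] = 39; b[16] = 11; b[17] = 18; b[18] = 26; b[19] = 22; b[20] = 11; b[21] = 27; b[22] = 35; b[23] = 29; b[24] = 16.
Since (b[23], b[24]) = (b[0], b[1]) = (29, 16) (two consecutive terms determine the rest), the sequence is periodic with period 23.

23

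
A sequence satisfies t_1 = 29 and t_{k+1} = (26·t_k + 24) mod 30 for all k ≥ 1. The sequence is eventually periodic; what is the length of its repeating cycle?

Computing terms: t_1 = 29, t_2 = 28, t_3 = 2, t_4 = 16, t_5 = 20, t_6 = 4, t_7 = 8, t_8 = 22, t_9 = 26, t_{10} = 10, t_{11} = 14, t_{12} = 28.
Since t_{12} = t_2 = 28, the sequence is eventually periodic: after a pre-period of length 1 it cycles with period 10.

10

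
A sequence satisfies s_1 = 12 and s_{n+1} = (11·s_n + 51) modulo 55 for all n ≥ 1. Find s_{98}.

Computing terms: s_1 = 12,  s_2 = 18,  s_3 = 29,  s_4 = 40,  s_5 = 51,  s_6 = 7,  s_7 = 18.
Since s_7 = s_2 = 18, the sequence is eventually periodic: after a pre-period of length 1 it cycles with period 5.
For n ≥ 2, s_n depends only on (n - 2) mod 5. (98 - 2) mod 5 = 1, so s_{98} = s_3 = 29.

29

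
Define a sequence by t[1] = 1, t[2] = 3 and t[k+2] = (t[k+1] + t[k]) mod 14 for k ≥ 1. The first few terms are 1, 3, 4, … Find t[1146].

t[1] = 1, t[2] = 3, t[3] = 4, t[4] = 7, t[5] = 11, t[6] = 4, t[7] = 1, t[8] = 5, t[9] = 6, t[10] = 11, t[11] = 3, t[12] = 0, t[13] = 3, t[14] = 3, t[15] = 6, t[16] = 9, t[17] = 1, t[18] = 10, t[19] = 11, t[20] = 7, t[21] = 4, t[22] = 11, t[23] = 1, t[24] = 12, t[25] = 13, t[26] = 11, t[27] = 10, t[28] = 7, t[29] = 3, t[30] = 10, t[31] = 13, t[32] = 9, t[33] = 8, t[34] = 3, t[35] = 11, t[36] = 0, t[37] = 11, t[38] = 11, t[39] = 8, t[40] = 5, t[41] = 13, t[42] = 4, t[43] = 3, t[44] = 7, t[45] = 10, t[46] = 3, t[47] = 13, t[48] = 2, t[49] = 1, t[50] = 3.
The sequence repeats with period 48.
So t[1146] = t[1 + ((1146-1) mod 48)] = t[42] = 4.

4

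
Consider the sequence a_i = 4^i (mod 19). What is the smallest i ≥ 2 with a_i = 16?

We have a_1 = 4, a_2 = 16, a_3 = 7, a_4 = 9, a_5 = 17, a_6 = 11, a_7 = 6, a_8 = 5, a_9 = 1, a_{10} = 4.
Since a_{10} = a_1 = 4, the sequence is periodic with period 9.
The value 16 first appears (with i ≥ 2) at a_2.

2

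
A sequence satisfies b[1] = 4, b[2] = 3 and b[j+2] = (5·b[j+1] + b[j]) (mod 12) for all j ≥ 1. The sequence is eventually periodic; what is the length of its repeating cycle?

24

Listing terms: b[1] = 4,  b[2] = 3,  b[3] = 7,  b[4] = 2,  b[5] = 5,  b[6] = 3,  b[7] = 8,  b[8] = 7,  b[9] = 7,  b[10] = 6,  b[11] = 1,  b[12] = 11,  b[13] = 8,  b[14] = 3,  b[15] = 11,  b[16] = 10,  b[17] = 1,  b[18] = 3,  b[19] = 4,  b[20] = 11,  b[21] = 11,  b[22] = 6,  b[23] = 5,  b[24] = 7,  b[25] = 4,  b[26] = 3.
The sequence repeats with period 24.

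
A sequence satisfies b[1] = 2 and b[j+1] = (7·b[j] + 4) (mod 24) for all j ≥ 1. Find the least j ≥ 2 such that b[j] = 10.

We have b[1] = 2, b[2] = 18, b[3] = 10, b[4] = 2.
The sequence repeats with period 3.
The value 10 first appears (with j ≥ 2) at b[3].

3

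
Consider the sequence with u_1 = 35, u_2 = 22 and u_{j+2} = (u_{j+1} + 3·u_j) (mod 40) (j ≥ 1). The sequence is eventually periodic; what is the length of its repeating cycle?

24

Computing terms: u_1 = 35, u_2 = 22, u_3 = 7, u_4 = 33, u_5 = 14, u_6 = 33, u_7 = 35, u_8 = 14, u_9 = 39, u_{10} = 1, u_{11} = 38, u_{12} = 1, u_{13} = 35, u_{14} = 38, u_{15} = 23, u_{16} = 17, u_{17} = 6, u_{18} = 17, u_{19} = 35, u_{20} = 6, u_{21} = 31, u_{22} = 9, u_{23} = 22, u_{24} = 9, u_{25} = 35, u_{26} = 22.
Since (u_{25}, u_{26}) = (u_1, u_2) = (35, 22) (two consecutive terms determine the rest), the sequence is periodic with period 24.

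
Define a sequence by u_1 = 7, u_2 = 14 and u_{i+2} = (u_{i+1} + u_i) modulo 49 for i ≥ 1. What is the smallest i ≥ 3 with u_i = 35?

u_1 = 7, u_2 = 14, u_3 = 21, u_4 = 35, u_5 = 7, u_6 = 42, u_7 = 0, u_8 = 42, u_9 = 42, u_{10} = 35, u_{11} = 28, u_{12} = 14, u_{13} = 42, u_{14} = 7, u_{15} = 0, u_{16} = 7, u_{17} = 7, u_{18} = 14.
Since (u_{17}, u_{18}) = (u_1, u_2) = (7, 14) (two consecutive terms determine the rest), the sequence is periodic with period 16.
The value 35 first appears (with i ≥ 3) at u_4.

4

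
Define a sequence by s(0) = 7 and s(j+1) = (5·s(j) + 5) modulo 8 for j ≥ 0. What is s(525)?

Listing terms: s(0) = 7; s(1) = 0; s(2) = 5; s(3) = 6; s(4) = 3; s(5) = 4; s(6) = 1; s(7) = 2; s(8) = 7.
The sequence repeats with period 8.
(525 - 0) mod 8 = 5, so s(525) = s(5) = 4.

4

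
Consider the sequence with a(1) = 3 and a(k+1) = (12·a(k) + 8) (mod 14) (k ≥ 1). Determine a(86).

Computing terms: a(1) = 3,  a(2) = 2,  a(3) = 4,  a(4) = 0,  a(5) = 8,  a(6) = 6,  a(7) = 10,  a(8) = 2.
Since a(8) = a(2) = 2, the sequence is eventually periodic: after a pre-period of length 1 it cycles with period 6.
For k ≥ 2, a(k) depends only on (k - 2) mod 6. (86 - 2) mod 6 = 0, so a(86) = a(2) = 2.

2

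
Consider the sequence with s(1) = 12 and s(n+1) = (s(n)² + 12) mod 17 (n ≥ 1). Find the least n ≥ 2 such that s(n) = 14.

5

Computing terms: s(1) = 12; s(2) = 3; s(3) = 4; s(4) = 11; s(5) = 14; s(6) = 4.
Since s(6) = s(3) = 4, the sequence is eventually periodic: after a pre-period of length 2 it cycles with period 3.
The value 14 first appears (with n ≥ 2) at s(5).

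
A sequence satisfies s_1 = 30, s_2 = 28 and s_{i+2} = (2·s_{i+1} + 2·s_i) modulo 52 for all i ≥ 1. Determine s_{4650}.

8

We have s_1 = 30, s_2 = 28, s_3 = 12, s_4 = 28, s_5 = 28, s_6 = 8, s_7 = 20, s_8 = 4, s_9 = 48, s_{10} = 0, s_{11} = 44, s_{12} = 36, s_{13} = 4, s_{14} = 28, s_{15} = 12.
Since (s_{14}, s_{15}) = (s_2, s_3) = (28, 12) (two consecutive terms determine the rest), the sequence is eventually periodic: after a pre-period of length 1 it cycles with period 12.
For i ≥ 2, s_i depends only on (i - 2) mod 12. (4650 - 2) mod 12 = 4, so s_{4650} = s_6 = 8.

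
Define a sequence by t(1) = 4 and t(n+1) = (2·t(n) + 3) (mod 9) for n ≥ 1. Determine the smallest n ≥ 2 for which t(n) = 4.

7

t(1) = 4,  t(2) = 2,  t(3) = 7,  t(4) = 8,  t(5) = 1,  t(6) = 5,  t(7) = 4.
Since t(7) = t(1) = 4, the sequence is periodic with period 6.
The value 4 next appears (with n ≥ 2) at t(7).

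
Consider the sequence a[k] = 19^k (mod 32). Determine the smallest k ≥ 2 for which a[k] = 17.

4

Listing terms: a[1] = 19; a[2] = 9; a[3] = 11; a[4] = 17; a[5] = 3; a[6] = 25; a[7] = 27; a[8] = 1; a[9] = 19.
The sequence repeats with period 8.
The value 17 first appears (with k ≥ 2) at a[4].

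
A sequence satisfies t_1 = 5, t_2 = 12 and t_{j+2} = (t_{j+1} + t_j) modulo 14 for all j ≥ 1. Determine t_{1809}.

t_1 = 5; t_2 = 12; t_3 = 3; t_4 = 1; t_5 = 4; t_6 = 5; t_7 = 9; t_8 = 0; t_9 = 9; t_{10} = 9; t_{11} = 4; t_{12} = 13; t_{13} = 3; t_{14} = 2; t_{15} = 5; t_{16} = 7; t_{17} = 12; t_{18} = 5; t_{19} = 3; t_{20} = 8; t_{21} = 11; t_{22} = 5; t_{23} = 2; t_{24} = 7; t_{25} = 9; t_{26} = 2; t_{27} = 11; t_{28} = 13; t_{29} = 10; t_{30} = 9; t_{31} = 5; t_{32} = 0; t_{33} = 5; t_{34} = 5; t_{35} = 10; t_{36} = 1; t_{37} = 11; t_{38} = 12; t_{39} = 9; t_{40} = 7; t_{41} = 2; t_{42} = 9; t_{43} = 11; t_{44} = 6; t_{45} = 3; t_{46} = 9; t_{47} = 12; t_{48} = 7; t_{49} = 5; t_{50} = 12.
Since (t_{49}, t_{50}) = (t_1, t_2) = (5, 12) (two consecutive terms determine the rest), the sequence is periodic with period 48.
(1809 - 1) mod 48 = 32, so t_{1809} = t_{33} = 5.

5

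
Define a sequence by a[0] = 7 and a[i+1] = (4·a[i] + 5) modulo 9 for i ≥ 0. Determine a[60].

Listing terms: a[0] = 7; a[1] = 6; a[2] = 2; a[3] = 4; a[4] = 3; a[5] = 8; a[6] = 1; a[7] = 0; a[8] = 5; a[9] = 7.
Since a[9] = a[0] = 7, the sequence is periodic with period 9.
(60 - 0) mod 9 = 6, so a[60] = a[6] = 1.

1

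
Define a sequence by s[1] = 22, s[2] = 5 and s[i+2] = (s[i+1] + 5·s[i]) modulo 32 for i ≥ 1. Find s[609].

7

Computing terms: s[1] = 22,  s[2] = 5,  s[3] = 19,  s[4] = 12,  s[5] = 11,  s[6] = 7,  s[7] = 30,  s[8] = 1,  s[9] = 23,  s[10] = 28,  s[11] = 15,  s[12] = 27,  s[13] = 6,  s[14] = 13,  s[15] = 11,  s[16] = 12,  s[17] = 3,  s[18] = 31,  s[19] = 14,  s[20] = 9,  s[21] = 15,  s[22] = 28,  s[23] = 7,  s[24] = 19,  s[25] = 22,  s[26] = 21,  s[27] = 3,  s[28] = 12,  s[29] = 27,  s[30] = 23,  s[31] = 30,  s[32] = 17,  s[33] = 7,  s[34] = 28,  s[35] = 31,  s[36] = 11,  s[37] = 6,  s[38] = 29,  s[39] = 27,  s[40] = 12,  s[41] = 19,  s[42] = 15,  s[43] = 14,  s[44] = 25,  s[45] = 31,  s[46] = 28,  s[47] = 23,  s[48] = 3,  s[49] = 22,  s[50] = 5.
The sequence repeats with period 48.
So s[609] = s[1 + ((609-1) mod 48)] = s[33] = 7.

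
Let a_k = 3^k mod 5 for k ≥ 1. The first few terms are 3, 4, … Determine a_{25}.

a_1 = 3, a_2 = 4, a_3 = 2, a_4 = 1, a_5 = 3.
The sequence repeats with period 4.
So a_{25} = a_{1 + ((25-1) mod 4)} = a_1 = 3.

3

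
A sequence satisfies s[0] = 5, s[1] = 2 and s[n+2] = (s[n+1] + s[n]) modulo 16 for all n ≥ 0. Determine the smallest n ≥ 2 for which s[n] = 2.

Listing terms: s[0] = 5; s[1] = 2; s[2] = 7; s[3] = 9; s[4] = 0; s[5] = 9; s[6] = 9; s[7] = 2; s[8] = 11; s[9] = 13; s[10] = 8; s[11] = 5; s[12] = 13; s[13] = 2; s[14] = 15; s[15] = 1; s[16] = 0; s[17] = 1; s[18] = 1; s[19] = 2; s[20] = 3; s[21] = 5; s[22] = 8; s[23] = 13; s[24] = 5; s[25] = 2.
The sequence repeats with period 24.
The value 2 first appears (with n ≥ 2) at s[7].

7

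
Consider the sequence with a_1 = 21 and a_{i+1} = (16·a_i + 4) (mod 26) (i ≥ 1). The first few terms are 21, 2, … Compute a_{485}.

2

Listing terms: a_1 = 21, a_2 = 2, a_3 = 10, a_4 = 8, a_5 = 2.
Since a_5 = a_2 = 2, the sequence is eventually periodic: after a pre-period of length 1 it cycles with period 3.
For i ≥ 2, a_i depends only on (i - 2) mod 3. (485 - 2) mod 3 = 0, so a_{485} = a_2 = 2.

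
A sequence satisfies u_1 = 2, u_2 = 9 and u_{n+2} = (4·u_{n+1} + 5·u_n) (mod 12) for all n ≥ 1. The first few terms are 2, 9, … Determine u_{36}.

Listing terms: u_1 = 2, u_2 = 9, u_3 = 10, u_4 = 1, u_5 = 6, u_6 = 5, u_7 = 2, u_8 = 9.
The sequence repeats with period 6.
(36 - 1) mod 6 = 5, so u_{36} = u_6 = 5.

5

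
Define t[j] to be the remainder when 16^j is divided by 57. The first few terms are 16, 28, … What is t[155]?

28

t[1] = 16, t[2] = 28, t[3] = 49, t[4] = 43, t[5] = 4, t[6] = 7, t[7] = 55, t[8] = 25, t[9] = 1, t[10] = 16.
Since t[10] = t[1] = 16, the sequence is periodic with period 9.
So t[155] = t[1 + ((155-1) mod 9)] = t[2] = 28.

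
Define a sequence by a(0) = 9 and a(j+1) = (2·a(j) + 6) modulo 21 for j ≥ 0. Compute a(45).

9

We have a(0) = 9,  a(1) = 3,  a(2) = 12,  a(3) = 9.
The sequence repeats with period 3.
(45 - 0) mod 3 = 0, so a(45) = a(0) = 9.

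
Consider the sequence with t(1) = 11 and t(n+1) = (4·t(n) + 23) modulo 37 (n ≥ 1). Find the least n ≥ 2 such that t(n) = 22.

Listing terms: t(1) = 11, t(2) = 30, t(3) = 32, t(4) = 3, t(5) = 35, t(6) = 15, t(7) = 9, t(8) = 22, t(9) = 0, t(10) = 23, t(11) = 4, t(12) = 2, t(13) = 31, t(14) = 36, t(15) = 19, t(16) = 25, t(17) = 12, t(18) = 34, t(19) = 11.
Since t(19) = t(1) = 11, the sequence is periodic with period 18.
The value 22 first appears (with n ≥ 2) at t(8).

8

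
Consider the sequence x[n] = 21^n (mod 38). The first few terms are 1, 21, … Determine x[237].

x[0] = 1; x[1] = 21; x[2] = 23; x[3] = 27; x[4] = 35; x[5] = 13; x[6] = 7; x[7] = 33; x[8] = 9; x[9] = 37; x[10] = 17; x[11] = 15; x[12] = 11; x[13] = 3; x[14] = 25; x[15] = 31; x[16] = 5; x[17] = 29; x[18] = 1.
The sequence repeats with period 18.
So x[237] = x[0 + ((237-0) mod 18)] = x[3] = 27.

27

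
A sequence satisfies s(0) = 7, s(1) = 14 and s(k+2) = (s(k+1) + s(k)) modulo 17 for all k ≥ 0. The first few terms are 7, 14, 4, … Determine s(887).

Computing terms: s(0) = 7, s(1) = 14, s(2) = 4, s(3) = 1, s(4) = 5, s(5) = 6, s(6) = 11, s(7) = 0, s(8) = 11, s(9) = 11, s(10) = 5, s(11) = 16, s(12) = 4, s(13) = 3, s(14) = 7, s(15) = 10, s(16) = 0, s(17) = 10, s(18) = 10, s(19) = 3, s(20) = 13, s(21) = 16, s(22) = 12, s(23) = 11, s(24) = 6, s(25) = 0, s(26) = 6, s(27) = 6, s(28) = 12, s(29) = 1, s(30) = 13, s(31) = 14, s(32) = 10, s(33) = 7, s(34) = 0, s(35) = 7, s(36) = 7, s(37) = 14.
Since (s(36), s(37)) = (s(0), s(1)) = (7, 14) (two consecutive terms determine the rest), the sequence is periodic with period 36.
(887 - 0) mod 36 = 23, so s(887) = s(23) = 11.

11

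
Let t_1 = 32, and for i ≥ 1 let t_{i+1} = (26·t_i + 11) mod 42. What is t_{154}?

Computing terms: t_1 = 32,  t_2 = 3,  t_3 = 5,  t_4 = 15,  t_5 = 23,  t_6 = 21,  t_7 = 11,  t_8 = 3.
Since t_8 = t_2 = 3, the sequence is eventually periodic: after a pre-period of length 1 it cycles with period 6.
For i ≥ 2, t_i depends only on (i - 2) mod 6. (154 - 2) mod 6 = 2, so t_{154} = t_4 = 15.

15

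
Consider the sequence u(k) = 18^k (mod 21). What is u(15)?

Computing terms: u(1) = 18,  u(2) = 9,  u(3) = 15,  u(4) = 18.
Since u(4) = u(1) = 18, the sequence is periodic with period 3.
(15 - 1) mod 3 = 2, so u(15) = u(3) = 15.

15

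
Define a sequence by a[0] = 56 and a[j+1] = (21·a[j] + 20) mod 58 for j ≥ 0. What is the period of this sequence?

a[0] = 56,  a[1] = 36,  a[2] = 22,  a[3] = 18,  a[4] = 50,  a[5] = 26,  a[6] = 44,  a[7] = 16,  a[8] = 8,  a[9] = 14,  a[10] = 24,  a[11] = 2,  a[12] = 4,  a[13] = 46,  a[14] = 0,  a[15] = 20,  a[16] = 34,  a[17] = 38,  a[18] = 6,  a[19] = 30,  a[20] = 12,  a[21] = 40,  a[22] = 48,  a[23] = 42,  a[24] = 32,  a[25] = 54,  a[26] = 52,  a[27] = 10,  a[28] = 56.
Since a[28] = a[0] = 56, the sequence is periodic with period 28.

28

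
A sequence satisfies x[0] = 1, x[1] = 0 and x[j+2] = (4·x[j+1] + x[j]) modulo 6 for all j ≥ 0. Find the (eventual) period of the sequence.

8

Computing terms: x[0] = 1, x[1] = 0, x[2] = 1, x[3] = 4, x[4] = 5, x[5] = 0, x[6] = 5, x[7] = 2, x[8] = 1, x[9] = 0.
Since (x[8], x[9]) = (x[0], x[1]) = (1, 0) (two consecutive terms determine the rest), the sequence is periodic with period 8.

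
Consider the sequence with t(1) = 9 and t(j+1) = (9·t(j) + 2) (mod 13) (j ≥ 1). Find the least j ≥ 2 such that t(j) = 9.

4

We have t(1) = 9, t(2) = 5, t(3) = 8, t(4) = 9.
Since t(4) = t(1) = 9, the sequence is periodic with period 3.
The value 9 next appears (with j ≥ 2) at t(4).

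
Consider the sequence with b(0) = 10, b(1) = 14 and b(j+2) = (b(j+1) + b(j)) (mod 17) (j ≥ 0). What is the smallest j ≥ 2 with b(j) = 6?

Listing terms: b(0) = 10; b(1) = 14; b(2) = 7; b(3) = 4; b(4) = 11; b(5) = 15; b(6) = 9; b(7) = 7; b(8) = 16; b(9) = 6; b(10) = 5; b(11) = 11; b(12) = 16; b(13) = 10; b(14) = 9; b(15) = 2; b(16) = 11; b(17) = 13; b(18) = 7; b(19) = 3; b(20) = 10; b(21) = 13; b(22) = 6; b(23) = 2; b(24) = 8; b(25) = 10; b(26) = 1; b(27) = 11; b(28) = 12; b(29) = 6; b(30) = 1; b(31) = 7; b(32) = 8; b(33) = 15; b(34) = 6; b(35) = 4; b(36) = 10; b(37) = 14.
The sequence repeats with period 36.
The value 6 first appears (with j ≥ 2) at b(9).

9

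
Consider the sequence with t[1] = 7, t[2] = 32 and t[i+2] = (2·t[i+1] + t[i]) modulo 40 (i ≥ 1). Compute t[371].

31

t[1] = 7, t[2] = 32, t[3] = 31, t[4] = 14, t[5] = 19, t[6] = 12, t[7] = 3, t[8] = 18, t[9] = 39, t[10] = 16, t[11] = 31, t[12] = 38, t[13] = 27, t[14] = 12, t[15] = 11, t[16] = 34, t[17] = 39, t[18] = 32, t[19] = 23, t[20] = 38, t[21] = 19, t[22] = 36, t[23] = 11, t[24] = 18, t[25] = 7, t[26] = 32.
The sequence repeats with period 24.
So t[371] = t[1 + ((371-1) mod 24)] = t[11] = 31.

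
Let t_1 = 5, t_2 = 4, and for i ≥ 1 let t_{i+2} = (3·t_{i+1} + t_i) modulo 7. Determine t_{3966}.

We have t_1 = 5; t_2 = 4; t_3 = 3; t_4 = 6; t_5 = 0; t_6 = 6; t_7 = 4; t_8 = 4; t_9 = 2; t_{10} = 3; t_{11} = 4; t_{12} = 1; t_{13} = 0; t_{14} = 1; t_{15} = 3; t_{16} = 3; t_{17} = 5; t_{18} = 4.
The sequence repeats with period 16.
So t_{3966} = t_{1 + ((3966-1) mod 16)} = t_{14} = 1.

1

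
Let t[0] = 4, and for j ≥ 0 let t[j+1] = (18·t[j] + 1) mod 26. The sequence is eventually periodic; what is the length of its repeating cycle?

4

We have t[0] = 4, t[1] = 21, t[2] = 15, t[3] = 11, t[4] = 17, t[5] = 21.
Since t[5] = t[1] = 21, the sequence is eventually periodic: after a pre-period of length 1 it cycles with period 4.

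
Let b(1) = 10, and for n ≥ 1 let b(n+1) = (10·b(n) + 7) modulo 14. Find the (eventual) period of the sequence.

Computing terms: b(1) = 10,  b(2) = 9,  b(3) = 13,  b(4) = 11,  b(5) = 5,  b(6) = 1,  b(7) = 3,  b(8) = 9.
Since b(8) = b(2) = 9, the sequence is eventually periodic: after a pre-period of length 1 it cycles with period 6.

6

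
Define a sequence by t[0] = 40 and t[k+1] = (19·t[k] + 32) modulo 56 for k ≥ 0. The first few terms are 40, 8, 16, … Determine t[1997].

24

Computing terms: t[0] = 40; t[1] = 8; t[2] = 16; t[3] = 0; t[4] = 32; t[5] = 24; t[6] = 40.
Since t[6] = t[0] = 40, the sequence is periodic with period 6.
So t[1997] = t[0 + ((1997-0) mod 6)] = t[5] = 24.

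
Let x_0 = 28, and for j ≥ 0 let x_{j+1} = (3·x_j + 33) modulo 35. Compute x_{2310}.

14

x_0 = 28; x_1 = 12; x_2 = 34; x_3 = 30; x_4 = 18; x_5 = 17; x_6 = 14; x_7 = 5; x_8 = 13; x_9 = 2; x_{10} = 4; x_{11} = 10; x_{12} = 28.
The sequence repeats with period 12.
(2310 - 0) mod 12 = 6, so x_{2310} = x_6 = 14.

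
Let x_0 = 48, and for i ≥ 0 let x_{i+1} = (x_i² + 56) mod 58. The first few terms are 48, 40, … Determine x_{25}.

18

We have x_0 = 48,  x_1 = 40,  x_2 = 32,  x_3 = 36,  x_4 = 18,  x_5 = 32.
Since x_5 = x_2 = 32, the sequence is eventually periodic: after a pre-period of length 2 it cycles with period 3.
For i ≥ 2, x_i depends only on (i - 2) mod 3. (25 - 2) mod 3 = 2, so x_{25} = x_4 = 18.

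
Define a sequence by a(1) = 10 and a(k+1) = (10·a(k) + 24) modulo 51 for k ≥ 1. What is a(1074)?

Computing terms: a(1) = 10, a(2) = 22, a(3) = 40, a(4) = 16, a(5) = 31, a(6) = 28, a(7) = 49, a(8) = 4, a(9) = 13, a(10) = 1, a(11) = 34, a(12) = 7, a(13) = 43, a(14) = 46, a(15) = 25, a(16) = 19, a(17) = 10.
Since a(17) = a(1) = 10, the sequence is periodic with period 16.
So a(1074) = a(1 + ((1074-1) mod 16)) = a(2) = 22.

22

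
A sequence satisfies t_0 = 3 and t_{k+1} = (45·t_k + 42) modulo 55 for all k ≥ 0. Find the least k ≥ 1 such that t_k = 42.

We have t_0 = 3,  t_1 = 12,  t_2 = 32,  t_3 = 52,  t_4 = 17,  t_5 = 37,  t_6 = 2,  t_7 = 22,  t_8 = 42,  t_9 = 7,  t_{10} = 27,  t_{11} = 47,  t_{12} = 12.
Since t_{12} = t_1 = 12, the sequence is eventually periodic: after a pre-period of length 1 it cycles with period 11.
The value 42 first appears (with k ≥ 1) at t_8.

8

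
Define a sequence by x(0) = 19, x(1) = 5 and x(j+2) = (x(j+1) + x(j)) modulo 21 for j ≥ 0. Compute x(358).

9

We have x(0) = 19, x(1) = 5, x(2) = 3, x(3) = 8, x(4) = 11, x(5) = 19, x(6) = 9, x(7) = 7, x(8) = 16, x(9) = 2, x(10) = 18, x(11) = 20, x(12) = 17, x(13) = 16, x(14) = 12, x(15) = 7, x(16) = 19, x(17) = 5.
Since (x(16), x(17)) = (x(0), x(1)) = (19, 5) (two consecutive terms determine the rest), the sequence is periodic with period 16.
So x(358) = x(0 + ((358-0) mod 16)) = x(6) = 9.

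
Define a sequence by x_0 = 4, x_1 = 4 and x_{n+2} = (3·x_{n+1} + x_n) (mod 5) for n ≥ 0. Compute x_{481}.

4

x_0 = 4,  x_1 = 4,  x_2 = 1,  x_3 = 2,  x_4 = 2,  x_5 = 3,  x_6 = 1,  x_7 = 1,  x_8 = 4,  x_9 = 3,  x_{10} = 3,  x_{11} = 2,  x_{12} = 4,  x_{13} = 4.
The sequence repeats with period 12.
(481 - 0) mod 12 = 1, so x_{481} = x_1 = 4.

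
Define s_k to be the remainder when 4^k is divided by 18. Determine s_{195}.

10

Listing terms: s_1 = 4, s_2 = 16, s_3 = 10, s_4 = 4.
The sequence repeats with period 3.
(195 - 1) mod 3 = 2, so s_{195} = s_3 = 10.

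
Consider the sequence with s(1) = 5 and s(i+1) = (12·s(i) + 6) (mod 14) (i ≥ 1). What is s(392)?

10

s(1) = 5, s(2) = 10, s(3) = 0, s(4) = 6, s(5) = 8, s(6) = 4, s(7) = 12, s(8) = 10.
Since s(8) = s(2) = 10, the sequence is eventually periodic: after a pre-period of length 1 it cycles with period 6.
For i ≥ 2, s(i) depends only on (i - 2) mod 6. (392 - 2) mod 6 = 0, so s(392) = s(2) = 10.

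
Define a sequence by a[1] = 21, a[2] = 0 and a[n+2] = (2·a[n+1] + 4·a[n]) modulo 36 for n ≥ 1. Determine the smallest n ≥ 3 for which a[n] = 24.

4

Computing terms: a[1] = 21; a[2] = 0; a[3] = 12; a[4] = 24; a[5] = 24; a[6] = 0; a[7] = 24; a[8] = 12; a[9] = 12; a[10] = 0; a[11] = 12.
Since (a[10], a[11]) = (a[2], a[3]) = (0, 12) (two consecutive terms determine the rest), the sequence is eventually periodic: after a pre-period of length 1 it cycles with period 8.
The value 24 first appears (with n ≥ 3) at a[4].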